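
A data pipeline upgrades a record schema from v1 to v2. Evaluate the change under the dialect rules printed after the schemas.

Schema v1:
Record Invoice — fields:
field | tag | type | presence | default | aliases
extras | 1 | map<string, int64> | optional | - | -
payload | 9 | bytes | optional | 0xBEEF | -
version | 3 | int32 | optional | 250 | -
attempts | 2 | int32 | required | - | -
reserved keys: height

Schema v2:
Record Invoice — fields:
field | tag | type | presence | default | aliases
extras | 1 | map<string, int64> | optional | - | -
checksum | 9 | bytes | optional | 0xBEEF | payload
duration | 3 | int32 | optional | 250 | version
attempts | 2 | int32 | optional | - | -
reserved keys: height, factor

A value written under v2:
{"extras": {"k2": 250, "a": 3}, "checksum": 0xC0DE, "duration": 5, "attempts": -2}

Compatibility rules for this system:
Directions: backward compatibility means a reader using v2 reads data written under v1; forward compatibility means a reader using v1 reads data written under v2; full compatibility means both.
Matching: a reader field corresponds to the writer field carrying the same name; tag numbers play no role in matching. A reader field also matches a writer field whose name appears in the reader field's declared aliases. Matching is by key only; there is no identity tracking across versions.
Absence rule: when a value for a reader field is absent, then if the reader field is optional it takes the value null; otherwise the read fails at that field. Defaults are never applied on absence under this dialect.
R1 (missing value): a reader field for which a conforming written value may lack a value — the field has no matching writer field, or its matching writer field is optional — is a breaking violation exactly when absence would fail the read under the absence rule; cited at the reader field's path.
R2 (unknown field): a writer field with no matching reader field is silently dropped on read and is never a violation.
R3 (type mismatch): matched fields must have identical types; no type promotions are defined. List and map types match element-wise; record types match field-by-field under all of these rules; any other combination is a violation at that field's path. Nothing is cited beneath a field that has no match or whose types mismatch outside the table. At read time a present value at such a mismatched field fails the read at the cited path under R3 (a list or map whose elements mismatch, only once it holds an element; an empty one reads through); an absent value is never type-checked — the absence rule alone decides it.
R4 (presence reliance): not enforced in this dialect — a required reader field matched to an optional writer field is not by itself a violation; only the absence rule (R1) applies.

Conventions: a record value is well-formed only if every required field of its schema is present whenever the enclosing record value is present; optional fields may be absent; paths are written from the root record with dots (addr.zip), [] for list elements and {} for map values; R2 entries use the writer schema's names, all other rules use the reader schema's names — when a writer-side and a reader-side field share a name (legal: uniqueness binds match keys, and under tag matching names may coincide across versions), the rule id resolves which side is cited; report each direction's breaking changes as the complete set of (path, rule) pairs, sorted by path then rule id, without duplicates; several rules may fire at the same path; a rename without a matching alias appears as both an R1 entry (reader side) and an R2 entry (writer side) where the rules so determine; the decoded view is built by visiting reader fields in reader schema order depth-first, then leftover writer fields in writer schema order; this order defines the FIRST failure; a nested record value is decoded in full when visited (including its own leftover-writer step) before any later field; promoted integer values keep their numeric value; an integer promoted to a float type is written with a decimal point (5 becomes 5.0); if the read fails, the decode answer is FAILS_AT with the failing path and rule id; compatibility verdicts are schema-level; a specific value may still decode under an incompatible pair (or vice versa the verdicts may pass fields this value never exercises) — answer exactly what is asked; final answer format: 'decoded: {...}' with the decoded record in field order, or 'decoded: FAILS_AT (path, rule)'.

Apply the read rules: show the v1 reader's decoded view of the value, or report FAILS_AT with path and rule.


decoded: {"extras": {"k2": 250, "a": 3}, "payload": null, "version": null, "attempts": -2}

arrows below run writer -> reader for Invoice
decode (reader v1):
  extras := {"k2": 250, "a": 3}
  payload := null (missing; optional => null)
  version := null (missing; optional => null)
  attempts := -2
  writer checksum: no reader field; dropped
  writer duration: no reader field; dropped
  => decoded: {"extras": {"k2": 250, "a": 3}, "payload": null, "version": null, "attempts": -2}
diffs on Invoice not affecting the asked answer:
  field attempts in record Invoice: required changed to optional -> affects the rule determinations only; this particular Invoice value decodes identically


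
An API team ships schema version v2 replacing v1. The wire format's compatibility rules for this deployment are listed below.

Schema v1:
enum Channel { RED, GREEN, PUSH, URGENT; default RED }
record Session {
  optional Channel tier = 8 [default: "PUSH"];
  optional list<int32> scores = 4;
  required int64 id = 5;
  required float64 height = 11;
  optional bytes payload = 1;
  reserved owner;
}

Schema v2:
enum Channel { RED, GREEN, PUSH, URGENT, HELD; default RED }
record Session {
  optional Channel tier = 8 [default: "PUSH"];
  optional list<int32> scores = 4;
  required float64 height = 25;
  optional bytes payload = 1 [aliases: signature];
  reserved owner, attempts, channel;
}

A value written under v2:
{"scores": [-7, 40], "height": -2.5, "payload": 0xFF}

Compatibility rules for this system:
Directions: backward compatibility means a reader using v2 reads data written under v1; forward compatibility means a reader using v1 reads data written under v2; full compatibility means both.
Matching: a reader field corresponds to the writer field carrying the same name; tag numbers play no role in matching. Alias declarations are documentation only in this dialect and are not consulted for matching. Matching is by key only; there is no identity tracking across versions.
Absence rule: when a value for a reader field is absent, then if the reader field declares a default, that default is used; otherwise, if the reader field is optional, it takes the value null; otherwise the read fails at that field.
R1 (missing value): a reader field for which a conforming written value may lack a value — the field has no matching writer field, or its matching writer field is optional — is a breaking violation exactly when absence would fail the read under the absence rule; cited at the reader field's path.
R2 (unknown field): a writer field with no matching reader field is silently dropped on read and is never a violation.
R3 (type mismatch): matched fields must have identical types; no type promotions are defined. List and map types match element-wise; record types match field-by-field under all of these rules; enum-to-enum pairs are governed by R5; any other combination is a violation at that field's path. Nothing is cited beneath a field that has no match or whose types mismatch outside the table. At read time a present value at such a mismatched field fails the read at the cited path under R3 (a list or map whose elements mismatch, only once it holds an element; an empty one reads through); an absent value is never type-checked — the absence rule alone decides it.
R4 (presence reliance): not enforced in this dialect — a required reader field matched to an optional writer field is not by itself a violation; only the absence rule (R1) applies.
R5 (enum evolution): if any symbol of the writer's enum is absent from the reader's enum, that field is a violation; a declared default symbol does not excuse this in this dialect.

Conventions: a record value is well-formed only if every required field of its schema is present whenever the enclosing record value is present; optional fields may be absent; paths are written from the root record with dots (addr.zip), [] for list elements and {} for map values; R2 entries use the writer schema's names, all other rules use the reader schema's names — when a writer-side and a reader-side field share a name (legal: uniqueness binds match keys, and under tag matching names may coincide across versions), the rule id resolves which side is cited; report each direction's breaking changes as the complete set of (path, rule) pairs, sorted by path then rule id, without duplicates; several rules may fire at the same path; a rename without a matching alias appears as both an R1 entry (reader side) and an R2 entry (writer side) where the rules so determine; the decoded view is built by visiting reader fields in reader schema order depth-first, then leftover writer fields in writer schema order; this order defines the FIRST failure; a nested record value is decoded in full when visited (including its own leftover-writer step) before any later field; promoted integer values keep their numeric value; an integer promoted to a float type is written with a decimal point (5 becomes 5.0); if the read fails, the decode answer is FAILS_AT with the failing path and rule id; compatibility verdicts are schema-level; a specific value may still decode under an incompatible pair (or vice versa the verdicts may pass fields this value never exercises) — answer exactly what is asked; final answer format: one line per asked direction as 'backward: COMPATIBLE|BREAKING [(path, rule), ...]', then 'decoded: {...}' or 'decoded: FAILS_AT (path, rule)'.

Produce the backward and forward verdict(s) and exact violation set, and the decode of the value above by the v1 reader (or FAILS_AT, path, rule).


arrows below run writer -> reader for Session
backward for Session (reader v2, writer v1):
  tier: Channel -> Channel, writer optional; from tier
  scores: list<int32> -> list<int32>, writer optional; from scores
  height: float64 -> float64, writer required; from height
  payload: bytes -> bytes, writer optional; from payload
  writer field id has no reader counterpart
  => backward verdict for Session: COMPATIBLE, no violations
forward for Session (reader v1, writer v2):
  tier: Channel -> Channel, writer optional; from tier
  scores: list<int32> -> list<int32>, writer optional; from scores
  id: no writer match
  height: float64 -> float64, writer required; from height
  payload: bytes -> bytes, writer optional; from payload
  breaking: (id, R1)
  breaking: (tier, R5)
  => 2 violation(s): forward is BREAKING for Session
decode (reader v1):
  tier := "PUSH" (missing; default applied)
  scores := [-7, 40]
  read fails at id under R1 (no fill)
  => FAILS_AT (id, R1)

backward: COMPATIBLE []; forward: BREAKING [(id, R1), (tier, R5)]; decoded: FAILS_AT (id, R1)


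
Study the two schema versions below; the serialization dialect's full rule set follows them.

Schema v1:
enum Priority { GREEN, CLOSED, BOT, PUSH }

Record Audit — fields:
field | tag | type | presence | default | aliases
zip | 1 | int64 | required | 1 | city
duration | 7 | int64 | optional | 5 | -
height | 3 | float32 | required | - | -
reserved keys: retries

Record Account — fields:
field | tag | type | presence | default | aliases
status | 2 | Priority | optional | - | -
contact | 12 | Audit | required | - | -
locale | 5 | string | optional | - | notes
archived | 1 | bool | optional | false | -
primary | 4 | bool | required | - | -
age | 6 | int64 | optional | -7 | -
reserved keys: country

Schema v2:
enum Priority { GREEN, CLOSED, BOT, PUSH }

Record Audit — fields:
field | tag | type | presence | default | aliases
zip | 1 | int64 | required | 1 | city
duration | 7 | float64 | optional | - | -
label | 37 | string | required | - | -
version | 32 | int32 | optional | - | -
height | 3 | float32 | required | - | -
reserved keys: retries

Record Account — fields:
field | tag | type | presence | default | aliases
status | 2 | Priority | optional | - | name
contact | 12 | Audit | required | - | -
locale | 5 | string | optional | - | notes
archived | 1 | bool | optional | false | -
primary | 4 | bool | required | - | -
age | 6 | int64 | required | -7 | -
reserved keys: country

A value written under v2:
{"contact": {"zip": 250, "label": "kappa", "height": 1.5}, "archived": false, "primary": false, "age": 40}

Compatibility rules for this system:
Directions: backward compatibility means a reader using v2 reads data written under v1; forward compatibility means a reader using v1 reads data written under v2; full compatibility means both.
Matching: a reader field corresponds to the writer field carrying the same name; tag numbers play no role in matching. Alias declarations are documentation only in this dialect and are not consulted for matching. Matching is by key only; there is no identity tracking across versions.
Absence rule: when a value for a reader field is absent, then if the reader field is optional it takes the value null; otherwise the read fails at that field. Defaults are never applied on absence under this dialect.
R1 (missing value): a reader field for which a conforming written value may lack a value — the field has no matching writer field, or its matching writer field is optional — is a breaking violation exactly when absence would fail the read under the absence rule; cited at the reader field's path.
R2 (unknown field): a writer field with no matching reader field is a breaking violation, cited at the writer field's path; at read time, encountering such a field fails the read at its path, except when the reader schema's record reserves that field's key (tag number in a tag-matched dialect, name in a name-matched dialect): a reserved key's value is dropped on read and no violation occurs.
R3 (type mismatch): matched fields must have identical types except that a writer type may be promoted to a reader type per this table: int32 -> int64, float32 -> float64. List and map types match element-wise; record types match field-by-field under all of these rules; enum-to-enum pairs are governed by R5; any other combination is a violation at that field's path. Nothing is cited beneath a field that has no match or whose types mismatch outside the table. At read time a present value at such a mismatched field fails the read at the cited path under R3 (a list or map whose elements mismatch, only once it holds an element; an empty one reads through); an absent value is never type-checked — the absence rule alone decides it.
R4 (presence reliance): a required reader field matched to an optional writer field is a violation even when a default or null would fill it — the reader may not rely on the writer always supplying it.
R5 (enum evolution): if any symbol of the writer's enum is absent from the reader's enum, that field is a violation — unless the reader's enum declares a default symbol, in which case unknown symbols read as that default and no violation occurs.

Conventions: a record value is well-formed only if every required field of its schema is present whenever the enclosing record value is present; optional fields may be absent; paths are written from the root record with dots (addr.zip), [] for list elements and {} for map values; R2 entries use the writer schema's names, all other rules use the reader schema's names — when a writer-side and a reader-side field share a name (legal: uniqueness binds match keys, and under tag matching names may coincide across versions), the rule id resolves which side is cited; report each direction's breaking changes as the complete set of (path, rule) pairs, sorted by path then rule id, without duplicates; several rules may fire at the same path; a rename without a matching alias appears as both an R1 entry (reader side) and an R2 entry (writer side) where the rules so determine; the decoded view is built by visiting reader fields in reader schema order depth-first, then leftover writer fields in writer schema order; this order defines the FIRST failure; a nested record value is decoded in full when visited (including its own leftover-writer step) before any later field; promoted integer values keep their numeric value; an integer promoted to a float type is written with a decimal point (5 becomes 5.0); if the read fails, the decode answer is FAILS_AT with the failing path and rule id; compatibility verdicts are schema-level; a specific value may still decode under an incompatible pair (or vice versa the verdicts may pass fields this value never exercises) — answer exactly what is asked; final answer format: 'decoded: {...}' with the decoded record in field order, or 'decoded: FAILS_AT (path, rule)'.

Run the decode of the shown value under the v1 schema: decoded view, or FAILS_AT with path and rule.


arrows below run writer -> reader for Account
decoding the Account value with the v1 reader:
  status := null (absent, optional -> null)
  contact.zip := 250
  contact.duration := null (absent, optional -> null)
  contact.height := 1.5
  read fails at contact.label under R2 (unknown field)
  => FAILS_AT (contact.label, R2)
checking off the Account differences that do not matter here:
  field duration in record Audit: type int64 changed to float64 (its default is dropped) -> shifts the Account verdicts, not this decode
  added field version to record Audit: optional int32, tag 32 (in v2 it sits immediately before height) -> shifts the Account verdicts, not this decode
  field age in record Account: optional changed to required -> shifts the Account verdicts, not this decode

decoded: FAILS_AT (contact.label, R2)


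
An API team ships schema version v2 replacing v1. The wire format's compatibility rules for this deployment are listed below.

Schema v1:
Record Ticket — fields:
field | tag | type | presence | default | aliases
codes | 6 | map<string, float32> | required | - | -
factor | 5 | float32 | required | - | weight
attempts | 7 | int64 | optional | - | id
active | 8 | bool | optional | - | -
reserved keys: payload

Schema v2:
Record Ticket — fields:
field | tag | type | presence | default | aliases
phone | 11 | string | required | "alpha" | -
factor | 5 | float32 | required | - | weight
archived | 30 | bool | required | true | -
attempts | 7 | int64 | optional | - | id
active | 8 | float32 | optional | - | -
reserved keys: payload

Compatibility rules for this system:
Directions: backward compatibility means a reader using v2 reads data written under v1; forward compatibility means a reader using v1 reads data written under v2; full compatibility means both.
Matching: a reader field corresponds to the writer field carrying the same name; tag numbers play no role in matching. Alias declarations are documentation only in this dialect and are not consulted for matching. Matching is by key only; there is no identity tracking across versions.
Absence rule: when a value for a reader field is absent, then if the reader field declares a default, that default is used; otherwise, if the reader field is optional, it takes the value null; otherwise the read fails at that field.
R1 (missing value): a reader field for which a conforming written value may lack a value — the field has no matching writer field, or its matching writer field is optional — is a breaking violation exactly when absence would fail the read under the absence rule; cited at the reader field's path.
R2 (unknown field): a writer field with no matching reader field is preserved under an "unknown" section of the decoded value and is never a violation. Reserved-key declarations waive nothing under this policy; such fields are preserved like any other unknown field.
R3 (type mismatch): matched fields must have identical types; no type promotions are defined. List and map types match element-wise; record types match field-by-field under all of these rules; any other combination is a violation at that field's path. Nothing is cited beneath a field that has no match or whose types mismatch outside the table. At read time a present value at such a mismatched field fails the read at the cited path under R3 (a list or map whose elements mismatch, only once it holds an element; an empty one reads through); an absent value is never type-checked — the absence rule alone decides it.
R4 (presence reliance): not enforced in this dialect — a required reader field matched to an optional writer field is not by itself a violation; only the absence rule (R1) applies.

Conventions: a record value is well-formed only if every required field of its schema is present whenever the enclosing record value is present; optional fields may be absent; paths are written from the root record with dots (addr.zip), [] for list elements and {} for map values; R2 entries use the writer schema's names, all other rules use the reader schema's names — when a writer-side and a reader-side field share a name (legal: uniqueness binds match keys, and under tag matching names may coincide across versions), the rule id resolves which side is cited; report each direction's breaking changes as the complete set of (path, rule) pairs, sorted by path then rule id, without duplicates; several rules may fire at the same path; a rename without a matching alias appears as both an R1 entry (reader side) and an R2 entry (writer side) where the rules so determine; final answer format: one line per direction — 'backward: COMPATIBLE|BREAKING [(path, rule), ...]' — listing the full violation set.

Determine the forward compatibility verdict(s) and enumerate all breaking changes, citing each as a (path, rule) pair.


forward: BREAKING [(active, R3), (codes, R1)]

each type pair in Ticket: writer, then reader
forward analysis of Ticket with v1 as reader and v2 as writer:
  no writer field matches reader codes
  factor: float32 -> float32, writer required; from factor
  attempts: int64 -> int64, writer optional; from attempts
  active: float32 -> bool, writer optional; from active
  writer phone: unknown to reader
  writer archived: unknown to reader
  violation R3 at active
  violation R1 at codes
  forward on Ticket therefore BREAKING (2)
diffs on Ticket not affecting the asked answer:
  added field archived to record Ticket: required bool, tag 30, default true (in v2 it sits immediately before attempts) -> fires no rule on Ticket, leaving the asked answer as it is
  added field phone to record Ticket: required string, tag 11, default "alpha" (in v2 it sits immediately before factor) -> fires no rule on Ticket, leaving the asked answer as it is


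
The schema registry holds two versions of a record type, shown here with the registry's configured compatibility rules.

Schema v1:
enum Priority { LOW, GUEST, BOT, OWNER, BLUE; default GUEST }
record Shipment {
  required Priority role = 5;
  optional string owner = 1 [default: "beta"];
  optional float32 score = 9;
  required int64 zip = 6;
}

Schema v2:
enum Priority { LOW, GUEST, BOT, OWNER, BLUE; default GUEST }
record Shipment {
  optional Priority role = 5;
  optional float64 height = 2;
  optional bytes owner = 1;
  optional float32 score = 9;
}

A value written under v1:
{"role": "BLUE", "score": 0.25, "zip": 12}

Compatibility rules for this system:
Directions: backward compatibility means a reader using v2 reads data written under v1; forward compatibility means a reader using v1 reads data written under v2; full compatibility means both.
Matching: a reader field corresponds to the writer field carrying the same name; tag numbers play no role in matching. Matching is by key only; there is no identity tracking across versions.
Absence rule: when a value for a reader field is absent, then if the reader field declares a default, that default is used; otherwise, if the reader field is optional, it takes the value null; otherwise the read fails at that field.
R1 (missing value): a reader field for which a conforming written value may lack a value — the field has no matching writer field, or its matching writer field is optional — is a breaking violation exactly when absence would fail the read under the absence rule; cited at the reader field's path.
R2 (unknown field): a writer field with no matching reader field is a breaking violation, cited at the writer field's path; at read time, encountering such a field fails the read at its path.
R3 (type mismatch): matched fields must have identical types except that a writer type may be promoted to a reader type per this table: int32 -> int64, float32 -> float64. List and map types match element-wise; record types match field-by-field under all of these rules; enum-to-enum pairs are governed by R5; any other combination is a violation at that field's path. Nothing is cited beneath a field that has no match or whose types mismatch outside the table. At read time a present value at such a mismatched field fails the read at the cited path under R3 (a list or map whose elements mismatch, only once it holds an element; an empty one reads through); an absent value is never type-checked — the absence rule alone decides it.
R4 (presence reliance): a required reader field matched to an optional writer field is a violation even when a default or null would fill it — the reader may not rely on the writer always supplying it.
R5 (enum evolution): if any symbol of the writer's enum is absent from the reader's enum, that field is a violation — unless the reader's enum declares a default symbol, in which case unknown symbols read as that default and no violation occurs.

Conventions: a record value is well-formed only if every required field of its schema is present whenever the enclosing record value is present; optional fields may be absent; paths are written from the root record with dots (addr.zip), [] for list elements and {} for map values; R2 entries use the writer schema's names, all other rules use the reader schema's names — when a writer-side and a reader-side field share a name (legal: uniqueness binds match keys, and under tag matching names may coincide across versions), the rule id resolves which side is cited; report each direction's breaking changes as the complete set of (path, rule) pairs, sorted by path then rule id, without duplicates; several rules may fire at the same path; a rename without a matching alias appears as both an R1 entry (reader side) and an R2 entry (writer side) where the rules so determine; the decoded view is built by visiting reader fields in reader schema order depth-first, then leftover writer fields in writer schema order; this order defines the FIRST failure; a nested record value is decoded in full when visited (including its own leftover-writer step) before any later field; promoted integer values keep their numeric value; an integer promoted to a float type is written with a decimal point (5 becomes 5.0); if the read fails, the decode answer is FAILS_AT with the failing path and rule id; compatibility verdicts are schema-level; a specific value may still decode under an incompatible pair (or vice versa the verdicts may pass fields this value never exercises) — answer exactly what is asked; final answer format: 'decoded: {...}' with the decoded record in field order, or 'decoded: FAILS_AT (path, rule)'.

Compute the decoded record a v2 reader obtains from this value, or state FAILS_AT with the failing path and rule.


the writer's type comes first in each Shipment pair
decoding the Shipment value with the v2 reader:
  role := "BLUE"
  height := null (not supplied -> null)
  owner := null (not supplied -> null)
  score := 0.25
  read fails at zip under R2 (unknown field)
  => FAILS_AT (zip, R2)
checking off the Shipment differences that do not matter here:
  field owner in record Shipment: type string changed to bytes (its default is dropped) -> a verdict-level change on Shipment — the shown value reads the same
  field role in record Shipment: required changed to optional -> a verdict-level change on Shipment — the shown value reads the same
  added field height to record Shipment: optional float64, tag 2 (in v2 it sits immediately before owner) -> a verdict-level change on Shipment — the shown value reads the same

decoded: FAILS_AT (zip, R2)


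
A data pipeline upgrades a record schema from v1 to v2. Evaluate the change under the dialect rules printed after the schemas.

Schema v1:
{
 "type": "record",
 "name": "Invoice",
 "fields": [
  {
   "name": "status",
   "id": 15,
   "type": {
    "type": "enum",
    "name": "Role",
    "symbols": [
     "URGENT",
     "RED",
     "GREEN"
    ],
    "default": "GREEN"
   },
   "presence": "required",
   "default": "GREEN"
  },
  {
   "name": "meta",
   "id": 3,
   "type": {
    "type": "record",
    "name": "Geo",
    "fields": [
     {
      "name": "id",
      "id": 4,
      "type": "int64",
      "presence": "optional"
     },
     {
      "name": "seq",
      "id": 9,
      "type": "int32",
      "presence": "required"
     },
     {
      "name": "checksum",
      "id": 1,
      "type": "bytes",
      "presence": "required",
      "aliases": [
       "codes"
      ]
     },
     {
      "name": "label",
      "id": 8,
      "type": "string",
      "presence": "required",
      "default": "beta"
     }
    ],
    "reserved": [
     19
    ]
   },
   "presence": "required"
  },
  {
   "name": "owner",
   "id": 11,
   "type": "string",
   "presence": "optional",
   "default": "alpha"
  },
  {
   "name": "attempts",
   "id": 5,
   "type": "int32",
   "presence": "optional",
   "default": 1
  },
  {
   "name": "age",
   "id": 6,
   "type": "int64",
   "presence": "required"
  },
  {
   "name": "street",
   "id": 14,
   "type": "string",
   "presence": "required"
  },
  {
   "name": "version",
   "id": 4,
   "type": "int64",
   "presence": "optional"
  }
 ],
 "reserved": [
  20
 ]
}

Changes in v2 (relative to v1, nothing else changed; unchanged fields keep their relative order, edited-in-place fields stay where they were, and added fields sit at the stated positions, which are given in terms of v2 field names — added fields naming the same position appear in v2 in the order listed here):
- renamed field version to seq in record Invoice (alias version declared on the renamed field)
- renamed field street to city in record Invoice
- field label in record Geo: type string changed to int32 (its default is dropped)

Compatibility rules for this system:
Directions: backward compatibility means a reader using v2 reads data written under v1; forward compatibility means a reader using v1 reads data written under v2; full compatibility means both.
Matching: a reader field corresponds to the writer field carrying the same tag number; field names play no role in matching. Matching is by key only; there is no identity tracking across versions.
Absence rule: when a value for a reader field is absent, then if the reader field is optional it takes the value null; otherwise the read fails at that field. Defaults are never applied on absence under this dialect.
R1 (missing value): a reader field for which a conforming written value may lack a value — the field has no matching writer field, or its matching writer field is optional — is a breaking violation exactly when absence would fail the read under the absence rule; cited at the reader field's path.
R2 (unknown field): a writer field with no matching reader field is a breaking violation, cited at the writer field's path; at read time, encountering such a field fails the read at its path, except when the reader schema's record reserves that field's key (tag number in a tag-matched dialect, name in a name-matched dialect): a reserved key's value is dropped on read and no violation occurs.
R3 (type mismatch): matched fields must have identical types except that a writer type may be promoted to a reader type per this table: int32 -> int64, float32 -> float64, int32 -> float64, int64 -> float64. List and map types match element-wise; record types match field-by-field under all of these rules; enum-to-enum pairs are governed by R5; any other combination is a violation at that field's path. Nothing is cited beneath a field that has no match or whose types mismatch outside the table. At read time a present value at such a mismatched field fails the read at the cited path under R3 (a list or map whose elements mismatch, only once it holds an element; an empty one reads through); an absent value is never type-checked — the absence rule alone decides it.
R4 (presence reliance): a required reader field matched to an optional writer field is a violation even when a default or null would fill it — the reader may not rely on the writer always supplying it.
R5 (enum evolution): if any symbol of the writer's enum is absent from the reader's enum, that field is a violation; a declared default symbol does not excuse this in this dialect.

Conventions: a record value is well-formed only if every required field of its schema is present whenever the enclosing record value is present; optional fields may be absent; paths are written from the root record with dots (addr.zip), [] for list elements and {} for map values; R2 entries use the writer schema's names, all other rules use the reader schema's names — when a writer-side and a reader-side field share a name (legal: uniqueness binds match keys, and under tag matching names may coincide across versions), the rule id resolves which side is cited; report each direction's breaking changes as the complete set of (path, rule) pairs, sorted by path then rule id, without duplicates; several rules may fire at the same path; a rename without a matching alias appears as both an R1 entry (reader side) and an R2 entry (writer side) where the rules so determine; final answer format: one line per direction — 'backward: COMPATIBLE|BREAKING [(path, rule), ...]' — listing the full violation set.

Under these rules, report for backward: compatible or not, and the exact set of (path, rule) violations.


backward: BREAKING [(meta.label, R3)]

in Invoice below, arrows point writer -> reader
backward on Invoice — v2 reading data written by v1:
  status: paired with writer status (Role -> Role; writer required)
  meta: paired with writer meta (Geo -> Geo; writer required)
  owner: paired with writer owner (string -> string; writer optional)
  attempts: paired with writer attempts (int32 -> int32; writer optional)
  age: paired with writer age (int64 -> int64; writer required)
  city: paired with writer street (string -> string; writer required)
  seq: paired with writer version (int64 -> int64; writer optional)
  meta.id: paired with writer meta.id (int64 -> int64; writer optional)
  meta.seq: paired with writer meta.seq (int32 -> int32; writer required)
  meta.checksum: paired with writer meta.checksum (bytes -> bytes; writer required)
  meta.label: paired with writer meta.label (string -> int32; writer required)
  R3 fires at meta.label
  backward on Invoice therefore BREAKING (1)
checking off the Invoice differences that do not matter here:
  renamed field version to seq in record Invoice (alias version declared on the renamed field) -> inert for the asked Invoice verdict: nothing fires
  renamed field street to city in record Invoice -> inert for the asked Invoice verdict: nothing fires


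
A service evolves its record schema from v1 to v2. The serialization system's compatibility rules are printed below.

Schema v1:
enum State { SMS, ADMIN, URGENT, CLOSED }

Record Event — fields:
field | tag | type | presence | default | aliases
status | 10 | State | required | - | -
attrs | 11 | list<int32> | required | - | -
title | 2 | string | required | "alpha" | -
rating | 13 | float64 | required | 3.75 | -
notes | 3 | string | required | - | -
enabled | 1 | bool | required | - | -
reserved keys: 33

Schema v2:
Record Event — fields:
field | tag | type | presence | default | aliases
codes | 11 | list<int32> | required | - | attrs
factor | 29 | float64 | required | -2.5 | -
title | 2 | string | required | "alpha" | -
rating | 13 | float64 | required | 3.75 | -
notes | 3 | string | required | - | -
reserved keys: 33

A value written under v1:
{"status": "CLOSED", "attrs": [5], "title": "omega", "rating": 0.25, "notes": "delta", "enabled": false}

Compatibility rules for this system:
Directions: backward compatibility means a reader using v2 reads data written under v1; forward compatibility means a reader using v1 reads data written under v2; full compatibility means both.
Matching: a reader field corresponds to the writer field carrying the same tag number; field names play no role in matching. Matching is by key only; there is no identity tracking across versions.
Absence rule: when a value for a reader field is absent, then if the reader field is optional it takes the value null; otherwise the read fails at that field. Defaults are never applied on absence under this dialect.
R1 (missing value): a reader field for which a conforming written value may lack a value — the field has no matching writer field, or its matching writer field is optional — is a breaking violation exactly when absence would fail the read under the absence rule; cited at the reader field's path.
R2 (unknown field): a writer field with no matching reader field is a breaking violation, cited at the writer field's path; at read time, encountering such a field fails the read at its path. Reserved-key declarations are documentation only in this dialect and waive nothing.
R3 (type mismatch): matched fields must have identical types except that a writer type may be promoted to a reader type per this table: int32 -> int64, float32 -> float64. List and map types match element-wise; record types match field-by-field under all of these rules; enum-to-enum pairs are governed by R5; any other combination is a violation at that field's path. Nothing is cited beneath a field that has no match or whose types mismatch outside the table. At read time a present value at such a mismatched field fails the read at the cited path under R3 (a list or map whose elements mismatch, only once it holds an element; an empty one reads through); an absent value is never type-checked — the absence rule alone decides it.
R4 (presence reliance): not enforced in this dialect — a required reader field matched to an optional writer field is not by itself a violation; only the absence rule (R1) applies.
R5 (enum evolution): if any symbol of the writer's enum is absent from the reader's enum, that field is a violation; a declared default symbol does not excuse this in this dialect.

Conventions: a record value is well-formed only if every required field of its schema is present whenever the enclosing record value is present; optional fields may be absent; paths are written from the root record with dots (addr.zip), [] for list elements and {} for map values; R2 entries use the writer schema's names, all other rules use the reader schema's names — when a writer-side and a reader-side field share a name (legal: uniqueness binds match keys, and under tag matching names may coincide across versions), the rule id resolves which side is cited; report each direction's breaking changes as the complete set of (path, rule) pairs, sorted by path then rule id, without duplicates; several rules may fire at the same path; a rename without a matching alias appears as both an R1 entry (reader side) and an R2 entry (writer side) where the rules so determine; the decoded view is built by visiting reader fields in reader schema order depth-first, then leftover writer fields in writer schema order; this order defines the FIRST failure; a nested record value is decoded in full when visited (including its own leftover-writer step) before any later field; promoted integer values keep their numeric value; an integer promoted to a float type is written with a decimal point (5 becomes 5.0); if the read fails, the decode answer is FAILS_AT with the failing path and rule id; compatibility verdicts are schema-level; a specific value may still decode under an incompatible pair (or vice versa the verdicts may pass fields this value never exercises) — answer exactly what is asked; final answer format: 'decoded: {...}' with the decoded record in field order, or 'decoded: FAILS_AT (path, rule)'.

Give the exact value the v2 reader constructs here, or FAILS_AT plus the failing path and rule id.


the writer's type comes first in each Event pair
decode (reader v2):
  codes := [5] (from writer attrs)
  read fails at factor under R1 (no fill)
  => FAILS_AT (factor, R1)
the rest of the Event diff is inert for this question:
  renamed field attrs to codes in record Event (alias attrs declared on the renamed field) -> inert under this dialect — no rule fires on Event and the result does not move
  removed field status from record Event -> a verdict-level change on Event — the shown value reads the same
  removed field enabled from record Event -> a verdict-level change on Event — the shown value reads the same

decoded: FAILS_AT (factor, R1)
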